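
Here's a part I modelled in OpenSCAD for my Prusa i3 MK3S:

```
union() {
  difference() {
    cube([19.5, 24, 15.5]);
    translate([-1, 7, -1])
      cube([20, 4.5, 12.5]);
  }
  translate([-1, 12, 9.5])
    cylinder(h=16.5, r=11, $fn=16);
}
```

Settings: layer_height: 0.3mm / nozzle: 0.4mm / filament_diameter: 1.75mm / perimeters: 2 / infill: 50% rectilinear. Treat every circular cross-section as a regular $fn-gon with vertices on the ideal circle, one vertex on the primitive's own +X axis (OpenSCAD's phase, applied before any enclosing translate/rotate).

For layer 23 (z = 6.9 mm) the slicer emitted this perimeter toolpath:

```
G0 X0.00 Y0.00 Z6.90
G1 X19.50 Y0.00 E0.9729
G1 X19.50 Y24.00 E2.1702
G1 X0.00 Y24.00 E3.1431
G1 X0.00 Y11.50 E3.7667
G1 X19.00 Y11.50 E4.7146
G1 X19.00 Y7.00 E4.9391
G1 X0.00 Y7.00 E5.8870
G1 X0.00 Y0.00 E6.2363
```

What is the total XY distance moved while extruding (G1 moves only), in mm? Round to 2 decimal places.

125.00 mm

Sum the Euclidean lengths of each G1 segment: total = 125.00 mm.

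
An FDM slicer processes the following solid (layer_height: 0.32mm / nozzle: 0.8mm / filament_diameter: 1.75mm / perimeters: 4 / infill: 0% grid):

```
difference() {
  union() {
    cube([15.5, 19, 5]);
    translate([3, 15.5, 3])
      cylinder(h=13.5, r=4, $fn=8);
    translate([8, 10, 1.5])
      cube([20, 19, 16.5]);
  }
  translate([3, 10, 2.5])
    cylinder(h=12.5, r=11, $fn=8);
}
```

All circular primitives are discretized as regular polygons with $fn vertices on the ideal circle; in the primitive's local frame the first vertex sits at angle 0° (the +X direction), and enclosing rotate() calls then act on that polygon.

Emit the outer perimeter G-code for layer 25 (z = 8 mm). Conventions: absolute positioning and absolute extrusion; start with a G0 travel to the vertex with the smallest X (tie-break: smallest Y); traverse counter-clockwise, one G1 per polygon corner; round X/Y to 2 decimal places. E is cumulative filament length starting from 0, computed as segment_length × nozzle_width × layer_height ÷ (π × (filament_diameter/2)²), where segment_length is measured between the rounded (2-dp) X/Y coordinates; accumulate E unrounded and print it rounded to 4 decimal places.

G0 X8.00 Y18.93 Z8.00
G1 X10.78 Y17.78 E0.3202
G1 X14.00 Y10.00 E1.2164
G1 X28.00 Y10.00 E2.7064
G1 X28.00 Y29.00 E4.7286
G1 X8.00 Y29.00 E6.8573
G1 X8.00 Y18.93 E7.9291

At z = 8 mm: the cube is not intersected at this z (z outside [0, 5]); the cylinder at (3, 15.5): section is a regular 8-gon, circumradius r=4; the cube at (8, 10) (footprint 20×19) is included at this height; Taking the union: the 2 present regions are separate (no shared area or edge), so areas and boundary lengths simply add and each stays a separate island — 2 connected regions; the r=11 cylinder at (3, 10) gives a regular 8-gon of circumradius 11 (constant along its height); Taking the first minus the rest: starting from the result so far, the r=11 cylinder at (3, 10) partially overlaps it — only the 80.99 mm² overlap (of its 342.24 mm²) is removed, clipping the outline — 1 connected region. The outline is a single polygon with 6 vertices. Extrusion per mm of travel: 0.8 × 0.32 / (π × 0.875²) = 0.106432. Accumulating E over each segment gives final E = 7.9291.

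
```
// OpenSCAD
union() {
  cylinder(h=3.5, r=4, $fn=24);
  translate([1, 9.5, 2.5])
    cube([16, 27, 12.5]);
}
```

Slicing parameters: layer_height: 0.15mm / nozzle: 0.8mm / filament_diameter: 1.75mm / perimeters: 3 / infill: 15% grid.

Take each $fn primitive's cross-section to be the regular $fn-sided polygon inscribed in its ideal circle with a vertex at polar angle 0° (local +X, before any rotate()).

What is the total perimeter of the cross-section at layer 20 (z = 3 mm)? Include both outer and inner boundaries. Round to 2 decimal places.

111.06 mm

At z = 3 mm: the cylinder: section is a regular 24-gon, circumradius r=4 (perimeter = 2·24·4.000·sin(180°/24) = 25.06 mm); the 16×27 cube at (1, 9.5) contributes its full rectangle (perimeter 86.00 mm); Taking the union: the 2 present regions are separate (no shared area or edge), so areas and boundary lengths simply add and each stays a separate island — boundary = 111.06 mm. Overall, the cross-section has 2 separate islands. Total boundary length (outer) = 111.06 mm.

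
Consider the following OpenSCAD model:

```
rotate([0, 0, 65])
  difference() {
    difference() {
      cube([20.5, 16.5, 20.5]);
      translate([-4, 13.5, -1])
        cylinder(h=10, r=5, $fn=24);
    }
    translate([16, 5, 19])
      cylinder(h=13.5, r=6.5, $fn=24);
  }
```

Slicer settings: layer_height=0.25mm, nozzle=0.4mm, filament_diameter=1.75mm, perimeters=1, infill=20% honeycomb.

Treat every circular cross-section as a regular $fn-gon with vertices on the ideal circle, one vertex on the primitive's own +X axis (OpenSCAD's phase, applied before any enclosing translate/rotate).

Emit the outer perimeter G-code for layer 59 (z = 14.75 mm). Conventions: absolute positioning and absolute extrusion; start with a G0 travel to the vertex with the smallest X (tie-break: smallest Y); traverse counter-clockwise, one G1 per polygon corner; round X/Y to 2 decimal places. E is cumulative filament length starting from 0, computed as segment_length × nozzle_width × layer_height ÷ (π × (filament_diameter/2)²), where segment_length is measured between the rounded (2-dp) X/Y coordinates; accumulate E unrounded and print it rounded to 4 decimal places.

At z = 14.75 mm: the cube is present — its section is the full 20.5×16.5 rectangle; the cylinder at (-4, 13.5) is not intersected at this z (z outside [-1, 9]); Subtracting the remaining from the first: none of the subtracted shapes is present at this height, so the 20.5×16.5 cube is unchanged — 1 connected region; the cylinder at (16, 5) is not intersected at this z (z outside [19, 32.5]); Taking the first minus the rest: none of the subtracted shapes is present at this height, so the result so far is unchanged — 1 connected region; (rotated 65° about Z; rotation is an isometry so areas/perimeters/island counts are preserved). The outline is a single polygon with 4 vertices. Extrusion per mm of travel: 0.4 × 0.25 / (π × 0.875²) = 0.041575. Accumulating E over each segment gives final E = 3.0761.

G0 X-14.95 Y6.97 Z14.75
G1 X0.00 Y0.00 E0.6858
G1 X8.66 Y18.58 E1.5380
G1 X-6.29 Y25.55 E2.2238
G1 X-14.95 Y6.97 E3.0761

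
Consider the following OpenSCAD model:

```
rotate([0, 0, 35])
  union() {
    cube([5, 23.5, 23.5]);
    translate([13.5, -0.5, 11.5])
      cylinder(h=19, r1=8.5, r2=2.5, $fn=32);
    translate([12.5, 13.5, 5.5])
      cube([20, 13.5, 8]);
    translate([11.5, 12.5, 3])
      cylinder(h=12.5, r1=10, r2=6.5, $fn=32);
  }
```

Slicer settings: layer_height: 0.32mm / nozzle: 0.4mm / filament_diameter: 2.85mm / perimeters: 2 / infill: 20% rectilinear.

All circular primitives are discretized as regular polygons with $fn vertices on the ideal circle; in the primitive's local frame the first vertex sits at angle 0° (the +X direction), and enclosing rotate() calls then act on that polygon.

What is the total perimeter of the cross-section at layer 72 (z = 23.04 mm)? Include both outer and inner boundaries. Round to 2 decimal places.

At z = 23.04 mm: the cube (footprint 5×23.5) is included at this height (perimeter 57.00 mm); the cone at (13.5, -0.5) contributes a regular 32-gon of circumradius 4.856 (interpolated between r1=8.5 and r2=2.5 at t=0.607) (perimeter = 2·32·4.856·sin(180°/32) = 30.46 mm); the cube at (12.5, 13.5) does not reach this height (z outside [5.5, 13.5]); the cone at (11.5, 12.5) is not intersected at this z (z outside [3, 15.5]); Combining (union): the 2 present regions are separate (no shared area or edge), so areas and boundary lengths simply add and each stays a separate island — boundary = 87.46 mm; (rotated 35° about Z; rotation is an isometry so areas/perimeters/island counts are preserved). Overall, the cross-section has 2 separate islands. Total boundary length (outer) = 87.46 mm.

87.46 mm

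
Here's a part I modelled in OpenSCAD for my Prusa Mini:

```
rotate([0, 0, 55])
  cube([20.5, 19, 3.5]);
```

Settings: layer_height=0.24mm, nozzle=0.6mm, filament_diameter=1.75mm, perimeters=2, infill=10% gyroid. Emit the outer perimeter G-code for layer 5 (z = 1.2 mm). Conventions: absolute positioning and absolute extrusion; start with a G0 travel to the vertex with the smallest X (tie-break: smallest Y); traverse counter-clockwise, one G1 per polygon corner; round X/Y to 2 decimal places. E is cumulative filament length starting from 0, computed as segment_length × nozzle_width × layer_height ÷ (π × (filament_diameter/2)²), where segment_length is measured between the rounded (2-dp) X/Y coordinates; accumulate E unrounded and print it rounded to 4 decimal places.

G0 X-15.56 Y10.90 Z1.20
G1 X0.00 Y0.00 E1.1374
G1 X11.76 Y16.79 E2.3646
G1 X-3.81 Y27.69 E3.5025
G1 X-15.56 Y10.90 E4.7294

At z = 1.2 mm: the cube is present — its section is the full 20.5×19 rectangle; (whole slice rotated 55° about Z — lengths, areas and connectivity unchanged). The outline is a single polygon with 4 vertices. Extrusion per mm of travel: 0.6 × 0.24 / (π × 0.875²) = 0.059868. Accumulating E over each segment gives final E = 4.7294.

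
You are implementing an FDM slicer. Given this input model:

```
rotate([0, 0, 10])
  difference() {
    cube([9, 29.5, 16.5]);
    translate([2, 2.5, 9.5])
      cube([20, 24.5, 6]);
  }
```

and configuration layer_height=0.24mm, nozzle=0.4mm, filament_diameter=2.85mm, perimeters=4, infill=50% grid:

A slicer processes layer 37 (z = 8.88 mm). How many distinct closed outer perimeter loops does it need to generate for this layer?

1

At z = 8.88 mm: the 9×29.5 cube contributes its full rectangle; the cube at (2, 2.5) does not reach this height (z outside [9.5, 15.5]); Subtracting the remaining from the first: none of the subtracted shapes is present at this height, so the 9×29.5 cube is unchanged — 1 connected region; (rotated 10° about Z; rotation is an isometry so areas/perimeters/island counts are preserved). The result has 1 disconnected region.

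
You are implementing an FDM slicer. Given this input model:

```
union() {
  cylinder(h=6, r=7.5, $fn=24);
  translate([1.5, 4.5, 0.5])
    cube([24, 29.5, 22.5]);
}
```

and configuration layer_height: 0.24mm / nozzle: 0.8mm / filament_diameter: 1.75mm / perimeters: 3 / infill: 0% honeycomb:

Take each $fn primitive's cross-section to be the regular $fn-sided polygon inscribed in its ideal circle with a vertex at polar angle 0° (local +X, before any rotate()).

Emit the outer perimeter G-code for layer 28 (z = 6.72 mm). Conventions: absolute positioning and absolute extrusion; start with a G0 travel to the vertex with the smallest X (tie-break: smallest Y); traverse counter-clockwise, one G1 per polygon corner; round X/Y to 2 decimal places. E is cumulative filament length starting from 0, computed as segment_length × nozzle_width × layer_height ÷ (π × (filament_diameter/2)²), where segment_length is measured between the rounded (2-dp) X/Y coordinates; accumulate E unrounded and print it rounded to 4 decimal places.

At z = 6.72 mm: the cylinder is not intersected at this z (z outside [0, 6]); the cube at (1.5, 4.5) (footprint 24×29.5) is included at this height; Combining (union): only the 24×29.5 cube at (1.5, 4.5) is present, so the union is just that shape — 1 connected region. The outline is a single polygon with 4 vertices. Extrusion per mm of travel: 0.8 × 0.24 / (π × 0.875²) = 0.079824. Accumulating E over each segment gives final E = 8.5412.

G0 X1.50 Y4.50 Z6.72
G1 X25.50 Y4.50 E1.9158
G1 X25.50 Y34.00 E4.2706
G1 X1.50 Y34.00 E6.1864
G1 X1.50 Y4.50 E8.5412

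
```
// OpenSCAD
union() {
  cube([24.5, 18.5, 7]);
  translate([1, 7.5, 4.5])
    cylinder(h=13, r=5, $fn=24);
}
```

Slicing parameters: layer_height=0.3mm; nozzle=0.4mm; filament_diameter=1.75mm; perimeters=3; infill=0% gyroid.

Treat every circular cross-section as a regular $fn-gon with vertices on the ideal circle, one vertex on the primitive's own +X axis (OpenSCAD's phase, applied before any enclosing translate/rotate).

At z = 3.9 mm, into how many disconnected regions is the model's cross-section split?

At z = 3.9 mm: the 24.5×18.5 cube contributes its full rectangle; the cylinder at (1, 7.5) does not reach this height (z outside [4.5, 17.5]); Taking the union: only the 24.5×18.5 cube is present, so the union is just that shape — 1 connected region. The result has 1 disconnected region.

1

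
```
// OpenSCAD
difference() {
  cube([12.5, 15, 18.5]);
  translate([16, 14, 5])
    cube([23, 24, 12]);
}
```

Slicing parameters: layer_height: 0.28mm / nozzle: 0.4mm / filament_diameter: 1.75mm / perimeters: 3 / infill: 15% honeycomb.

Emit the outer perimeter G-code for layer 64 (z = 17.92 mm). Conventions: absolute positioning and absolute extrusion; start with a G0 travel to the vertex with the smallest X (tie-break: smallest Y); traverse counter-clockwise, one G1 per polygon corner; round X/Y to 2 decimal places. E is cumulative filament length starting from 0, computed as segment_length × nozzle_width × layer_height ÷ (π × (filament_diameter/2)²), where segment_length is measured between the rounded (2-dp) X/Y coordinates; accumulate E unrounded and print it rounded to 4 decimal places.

G0 X0.00 Y0.00 Z17.92
G1 X12.50 Y0.00 E0.5821
G1 X12.50 Y15.00 E1.2805
G1 X0.00 Y15.00 E1.8626
G1 X0.00 Y0.00 E2.5610

At z = 17.92 mm: the cube (footprint 12.5×15) is included at this height; the cube at (16, 14) does not reach this height (z outside [5, 17]); After the difference (first − rest): none of the subtracted shapes is present at this height, so the 12.5×15 cube is unchanged — 1 connected region. The outline is a single polygon with 4 vertices. Extrusion per mm of travel: 0.4 × 0.28 / (π × 0.875²) = 0.046564. Accumulating E over each segment gives final E = 2.5610.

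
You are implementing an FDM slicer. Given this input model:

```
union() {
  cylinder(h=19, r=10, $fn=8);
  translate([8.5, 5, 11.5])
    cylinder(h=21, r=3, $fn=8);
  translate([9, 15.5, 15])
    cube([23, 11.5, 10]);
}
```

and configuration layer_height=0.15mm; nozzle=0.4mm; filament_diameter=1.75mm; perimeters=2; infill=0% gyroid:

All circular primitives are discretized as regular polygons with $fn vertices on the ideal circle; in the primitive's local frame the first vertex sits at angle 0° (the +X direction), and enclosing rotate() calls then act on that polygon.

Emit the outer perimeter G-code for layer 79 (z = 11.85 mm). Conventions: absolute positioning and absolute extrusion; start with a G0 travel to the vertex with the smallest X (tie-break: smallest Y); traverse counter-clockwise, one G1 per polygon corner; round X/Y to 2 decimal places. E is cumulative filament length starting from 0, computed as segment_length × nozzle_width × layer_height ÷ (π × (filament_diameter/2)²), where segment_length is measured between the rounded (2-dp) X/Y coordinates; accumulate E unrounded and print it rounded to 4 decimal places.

At z = 11.85 mm: the r=10 cylinder gives a regular 8-gon of circumradius 10 (constant along its height); the cylinder at (8.5, 5): section is a regular 8-gon, circumradius r=3; the cube at (9, 15.5) does not reach this height (z outside [15, 25]); Merging all regions: the regions partially overlap (shared area 9.75 mm²), so overlapping operands fuse into one piece — 1 connected region. The outline is a single polygon with 13 vertices. Extrusion per mm of travel: 0.4 × 0.15 / (π × 0.875²) = 0.024945. Accumulating E over each segment gives final E = 1.6490.

G0 X-10.00 Y0.00 Z11.85
G1 X-7.07 Y-7.07 E0.1909
G1 X0.00 Y-10.00 E0.3818
G1 X7.07 Y-7.07 E0.5727
G1 X10.00 Y0.00 E0.7636
G1 X9.07 Y2.24 E0.8241
G1 X10.62 Y2.88 E0.8660
G1 X11.50 Y5.00 E0.9232
G1 X10.62 Y7.12 E0.9805
G1 X8.50 Y8.00 E1.0377
G1 X6.66 Y7.24 E1.0874
G1 X0.00 Y10.00 E1.2672
G1 X-7.07 Y7.07 E1.4581
G1 X-10.00 Y0.00 E1.6490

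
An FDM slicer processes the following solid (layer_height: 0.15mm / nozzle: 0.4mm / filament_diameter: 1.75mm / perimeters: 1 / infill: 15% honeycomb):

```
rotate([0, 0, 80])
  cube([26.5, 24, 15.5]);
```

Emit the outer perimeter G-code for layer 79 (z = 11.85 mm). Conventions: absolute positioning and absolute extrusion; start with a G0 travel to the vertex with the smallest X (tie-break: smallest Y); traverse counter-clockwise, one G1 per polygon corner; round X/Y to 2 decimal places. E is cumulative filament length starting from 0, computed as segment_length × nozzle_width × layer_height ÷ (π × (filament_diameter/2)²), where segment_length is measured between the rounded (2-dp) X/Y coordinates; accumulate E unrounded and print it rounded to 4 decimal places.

At z = 11.85 mm: the cube (footprint 26.5×24) is included at this height; (whole slice rotated 80° about Z — lengths, areas and connectivity unchanged). The outline is a single polygon with 4 vertices. Extrusion per mm of travel: 0.4 × 0.15 / (π × 0.875²) = 0.024945. Accumulating E over each segment gives final E = 2.5193.

G0 X-23.64 Y4.17 Z11.85
G1 X0.00 Y0.00 E0.5988
G1 X4.60 Y26.10 E1.2599
G1 X-19.03 Y30.26 E1.8584
G1 X-23.64 Y4.17 E2.5193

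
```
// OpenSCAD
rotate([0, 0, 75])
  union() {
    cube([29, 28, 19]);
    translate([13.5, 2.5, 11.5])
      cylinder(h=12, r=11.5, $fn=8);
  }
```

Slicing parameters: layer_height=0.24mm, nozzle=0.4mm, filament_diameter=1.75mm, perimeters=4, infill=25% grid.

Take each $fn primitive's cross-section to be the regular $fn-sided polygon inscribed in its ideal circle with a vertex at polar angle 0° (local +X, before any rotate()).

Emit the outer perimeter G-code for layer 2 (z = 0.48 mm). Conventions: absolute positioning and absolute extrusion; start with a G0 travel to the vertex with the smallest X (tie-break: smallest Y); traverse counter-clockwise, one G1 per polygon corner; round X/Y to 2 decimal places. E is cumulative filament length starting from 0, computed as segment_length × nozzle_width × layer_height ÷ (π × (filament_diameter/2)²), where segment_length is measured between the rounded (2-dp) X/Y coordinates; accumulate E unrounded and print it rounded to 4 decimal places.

G0 X-27.05 Y7.25 Z0.48
G1 X0.00 Y0.00 E1.1177
G1 X7.51 Y28.01 E2.2752
G1 X-19.54 Y35.26 E3.3929
G1 X-27.05 Y7.25 E4.5503

At z = 0.48 mm: the 29×28 cube contributes its full rectangle; the cylinder at (13.5, 2.5) is absent (z outside [11.5, 23.5]); Combining (union): only the 29×28 cube is present, so the union is just that shape — 1 connected region; (whole slice rotated 75° about Z — lengths, areas and connectivity unchanged). The outline is a single polygon with 4 vertices. Extrusion per mm of travel: 0.4 × 0.24 / (π × 0.875²) = 0.039912. Accumulating E over each segment gives final E = 4.5503.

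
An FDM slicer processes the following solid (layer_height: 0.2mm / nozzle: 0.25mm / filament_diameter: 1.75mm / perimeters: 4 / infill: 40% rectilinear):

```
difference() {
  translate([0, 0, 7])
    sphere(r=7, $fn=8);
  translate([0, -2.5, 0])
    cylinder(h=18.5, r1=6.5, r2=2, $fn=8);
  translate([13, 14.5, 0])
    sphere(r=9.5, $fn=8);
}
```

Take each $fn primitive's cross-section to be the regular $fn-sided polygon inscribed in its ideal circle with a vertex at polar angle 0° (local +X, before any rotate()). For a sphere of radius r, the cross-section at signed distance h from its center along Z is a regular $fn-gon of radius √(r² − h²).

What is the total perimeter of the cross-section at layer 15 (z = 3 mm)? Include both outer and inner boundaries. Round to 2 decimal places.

At z = 3 mm: the r=7 sphere contributes a regular 8-gon of circumradius √(7²−4²) = 5.745 (perimeter = 2·8·5.745·sin(180°/8) = 35.17 mm); the cone at (0, -2.5) (r1=6.5→r2=2) has section circumradius 5.770 here — a regular 8-gon (perimeter = 2·8·5.770·sin(180°/8) = 35.33 mm); the r=9.5 sphere at (13, 14.5) contributes a regular 8-gon of circumradius √(9.5²−3²) = 9.014 (perimeter = 2·8·9.014·sin(180°/8) = 55.19 mm); Taking the first minus the rest: starting from the r=7 sphere, the cone at (0, -2.5) partially overlaps it — only the 66.26 mm² overlap (of its 94.18 mm²) is removed, clipping the outline; the r=9.5 sphere at (13, 14.5) misses the remaining region (no effect) — boundary = 35.12 mm. Overall, the cross-section is a single solid region. Total boundary length (outer) = 35.12 mm.

35.12 mm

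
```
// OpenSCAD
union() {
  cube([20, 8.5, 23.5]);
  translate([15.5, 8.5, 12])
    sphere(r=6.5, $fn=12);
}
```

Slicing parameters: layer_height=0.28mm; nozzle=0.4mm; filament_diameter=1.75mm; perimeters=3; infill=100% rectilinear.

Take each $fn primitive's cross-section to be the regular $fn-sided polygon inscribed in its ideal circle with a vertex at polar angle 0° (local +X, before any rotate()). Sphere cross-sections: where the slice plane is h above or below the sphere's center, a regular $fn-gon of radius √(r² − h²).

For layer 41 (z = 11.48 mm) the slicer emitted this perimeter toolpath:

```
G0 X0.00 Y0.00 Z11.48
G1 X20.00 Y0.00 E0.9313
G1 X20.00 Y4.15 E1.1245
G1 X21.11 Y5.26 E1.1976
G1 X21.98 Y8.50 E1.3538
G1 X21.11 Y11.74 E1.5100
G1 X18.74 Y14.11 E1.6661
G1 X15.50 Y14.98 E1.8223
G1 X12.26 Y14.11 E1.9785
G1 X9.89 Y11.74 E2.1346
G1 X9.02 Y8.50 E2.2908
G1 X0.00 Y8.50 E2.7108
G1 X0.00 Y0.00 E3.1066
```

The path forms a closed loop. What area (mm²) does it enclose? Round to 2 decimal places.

238.59 mm²

Apply the shoelace formula to the sequence of (X, Y) vertices; enclosed area = 238.59 mm².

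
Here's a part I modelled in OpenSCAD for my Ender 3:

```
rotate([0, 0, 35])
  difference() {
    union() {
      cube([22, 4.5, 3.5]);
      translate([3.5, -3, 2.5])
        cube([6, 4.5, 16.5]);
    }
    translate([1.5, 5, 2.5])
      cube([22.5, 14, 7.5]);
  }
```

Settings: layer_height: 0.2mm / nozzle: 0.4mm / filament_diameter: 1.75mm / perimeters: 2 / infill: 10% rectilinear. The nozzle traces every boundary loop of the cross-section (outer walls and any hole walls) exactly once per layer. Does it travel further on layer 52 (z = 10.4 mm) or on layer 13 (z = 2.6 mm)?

Layer 52 (z = 10.4): the cube is absent (z outside [0, 3.5]); the cube at (3.5, -3) is present — its section is the full 6×4.5 rectangle (perimeter 21.00 mm); Taking the union: only the 6×4.5 cube at (3.5, -3) is present, so the union is just that shape — boundary = 21.00 mm; the cube at (1.5, 5) is not intersected at this z (z outside [2.5, 10]); Taking the first minus the rest: none of the subtracted shapes is present at this height, so that combined region is unchanged — boundary = 21.00 mm; (whole slice rotated 35° about Z — lengths, areas and connectivity unchanged). So its perimeter = 21.00 mm. Layer 13 (z = 2.6): the cube (footprint 22×4.5) is included at this height (perimeter 53.00 mm); the cube at (3.5, -3) (footprint 6×4.5) is included at this height (perimeter 21.00 mm); Merging all regions: the regions partially overlap (shared area 9.00 mm²), so the edge portions inside another operand are dropped and the merged outline is re-measured after clipping — boundary = 59.00 mm; the 22.5×14 cube at (1.5, 5) contributes its full rectangle (perimeter 73.00 mm); Taking the first minus the rest: starting from that combined region, the 22.5×14 cube at (1.5, 5) misses the remaining region (no effect) — boundary = 59.00 mm; (whole slice rotated 35° about Z — lengths, areas and connectivity unchanged). So its perimeter = 59.00 mm. Layer 13 is larger (59.00 vs 21.00 mm).

layer 13 (z = 2.6 mm)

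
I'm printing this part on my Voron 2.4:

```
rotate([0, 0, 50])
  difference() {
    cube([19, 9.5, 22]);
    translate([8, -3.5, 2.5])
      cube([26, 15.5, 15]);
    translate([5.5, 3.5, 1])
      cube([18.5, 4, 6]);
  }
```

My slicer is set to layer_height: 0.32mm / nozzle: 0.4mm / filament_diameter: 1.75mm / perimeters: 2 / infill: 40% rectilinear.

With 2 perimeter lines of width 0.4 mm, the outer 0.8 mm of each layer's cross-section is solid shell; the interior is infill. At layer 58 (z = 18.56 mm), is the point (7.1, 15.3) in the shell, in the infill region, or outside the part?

infill

At z = 18.56 mm: the cube (footprint 19×9.5) is included at this height; the cube at (8, -3.5) does not reach this height (z outside [2.5, 17.5]); the cube at (5.5, 3.5) is absent (z outside [1, 7]); Subtracting the remaining from the first: none of the subtracted shapes is present at this height, so the 19×9.5 cube is unchanged — 1 connected region; (whole slice rotated 50° about Z — lengths, areas and connectivity unchanged). Overall, the cross-section is a single solid region. Undo the 50° rotation: the query point maps to (16.284, 4.396) in the un-rotated model frame. The nearest boundary edge runs (19.00, 0.00)→(19.00, 9.50); distance from the point to it = 2.72 mm. The point is inside the cross-section and 2.72 mm from the nearest boundary — more than the 0.8 mm shell width (2 × 0.4), so it's in the infill interior.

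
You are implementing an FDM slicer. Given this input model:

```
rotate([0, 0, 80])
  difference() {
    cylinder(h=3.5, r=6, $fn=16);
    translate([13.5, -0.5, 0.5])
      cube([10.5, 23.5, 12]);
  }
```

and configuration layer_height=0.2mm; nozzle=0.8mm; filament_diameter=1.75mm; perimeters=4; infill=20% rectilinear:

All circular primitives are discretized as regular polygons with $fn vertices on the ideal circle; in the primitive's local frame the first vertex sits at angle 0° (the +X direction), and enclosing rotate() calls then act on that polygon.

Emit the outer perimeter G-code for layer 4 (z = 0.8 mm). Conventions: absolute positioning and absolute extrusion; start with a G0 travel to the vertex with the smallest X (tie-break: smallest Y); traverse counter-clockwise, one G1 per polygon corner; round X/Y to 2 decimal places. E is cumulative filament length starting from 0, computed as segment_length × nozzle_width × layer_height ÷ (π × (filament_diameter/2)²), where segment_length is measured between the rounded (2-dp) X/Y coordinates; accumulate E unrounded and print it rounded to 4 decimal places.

At z = 0.8 mm: the r=6 cylinder contributes a regular 16-gon of circumradius 6; the 10.5×23.5 cube at (13.5, -0.5) contributes its full rectangle; After the difference (first − rest): starting from the r=6 cylinder, the 10.5×23.5 cube at (13.5, -0.5) misses the remaining region (no effect) — 1 connected region; (whole slice rotated 80° about Z — lengths, areas and connectivity unchanged). The outline is a single polygon with 16 vertices. Extrusion per mm of travel: 0.8 × 0.2 / (π × 0.875²) = 0.066520. Accumulating E over each segment gives final E = 2.4913.

G0 X-5.91 Y1.04 Z0.80
G1 X-5.86 Y-1.30 E0.1557
G1 X-4.91 Y-3.44 E0.3114
G1 X-3.22 Y-5.06 E0.4672
G1 X-1.04 Y-5.91 E0.6228
G1 X1.30 Y-5.86 E0.7785
G1 X3.44 Y-4.91 E0.9343
G1 X5.06 Y-3.22 E1.0900
G1 X5.91 Y-1.04 E1.2456
G1 X5.86 Y1.30 E1.4013
G1 X4.91 Y3.44 E1.5571
G1 X3.22 Y5.06 E1.7128
G1 X1.04 Y5.91 E1.8685
G1 X-1.30 Y5.86 E2.0241
G1 X-3.44 Y4.91 E2.1799
G1 X-5.06 Y3.22 E2.3356
G1 X-5.91 Y1.04 E2.4913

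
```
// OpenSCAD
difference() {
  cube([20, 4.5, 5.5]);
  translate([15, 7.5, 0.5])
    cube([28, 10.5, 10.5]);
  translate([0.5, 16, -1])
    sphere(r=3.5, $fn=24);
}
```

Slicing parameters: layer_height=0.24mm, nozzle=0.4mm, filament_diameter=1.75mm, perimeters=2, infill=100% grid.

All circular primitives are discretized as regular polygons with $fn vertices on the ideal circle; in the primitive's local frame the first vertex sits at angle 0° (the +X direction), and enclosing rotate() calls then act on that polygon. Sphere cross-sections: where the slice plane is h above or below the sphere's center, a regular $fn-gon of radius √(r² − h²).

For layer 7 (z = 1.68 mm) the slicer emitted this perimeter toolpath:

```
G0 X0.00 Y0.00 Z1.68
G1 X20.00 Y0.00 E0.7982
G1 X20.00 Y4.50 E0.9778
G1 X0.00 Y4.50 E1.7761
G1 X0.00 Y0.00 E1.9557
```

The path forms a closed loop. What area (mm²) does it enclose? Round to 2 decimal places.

Apply the shoelace formula to the sequence of (X, Y) vertices; enclosed area = 90.00 mm².

90.00 mm²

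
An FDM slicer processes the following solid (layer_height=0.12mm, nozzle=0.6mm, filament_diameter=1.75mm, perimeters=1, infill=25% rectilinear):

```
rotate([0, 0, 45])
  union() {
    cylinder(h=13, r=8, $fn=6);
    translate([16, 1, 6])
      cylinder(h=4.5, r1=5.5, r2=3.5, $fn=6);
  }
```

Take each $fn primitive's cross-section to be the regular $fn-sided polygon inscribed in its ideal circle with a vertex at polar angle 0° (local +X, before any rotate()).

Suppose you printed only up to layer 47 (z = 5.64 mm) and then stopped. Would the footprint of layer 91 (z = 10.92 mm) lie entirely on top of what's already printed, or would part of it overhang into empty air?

entirely on top

Compare the two slices. At z = 5.64: the r=8 cylinder gives a regular 6-gon of circumradius 8 (constant along its height) (area = (6/2)·8.000²·sin(360°/6) = 166.28 mm²); the cone at (16, 1) is absent (z outside [6, 10.5]); Combining (union): only the r=8 cylinder is present, so the union is just that shape — area = 166.28 mm²; (whole slice rotated 45° about Z — lengths, areas and connectivity unchanged). At z = 10.92: the cylinder: section is a regular 6-gon, circumradius r=8 (area = (6/2)·8.000²·sin(360°/6) = 166.28 mm²); the cone at (16, 1) is absent (z outside [6, 10.5]); Taking the union: only the r=8 cylinder is present, so the union is just that shape — area = 166.28 mm²; (rotated 45° about Z; rotation is an isometry so areas/perimeters/island counts are preserved). Checking containment: the cross-section at z = 10.92 is a subset of the cross-section at z = 5.64.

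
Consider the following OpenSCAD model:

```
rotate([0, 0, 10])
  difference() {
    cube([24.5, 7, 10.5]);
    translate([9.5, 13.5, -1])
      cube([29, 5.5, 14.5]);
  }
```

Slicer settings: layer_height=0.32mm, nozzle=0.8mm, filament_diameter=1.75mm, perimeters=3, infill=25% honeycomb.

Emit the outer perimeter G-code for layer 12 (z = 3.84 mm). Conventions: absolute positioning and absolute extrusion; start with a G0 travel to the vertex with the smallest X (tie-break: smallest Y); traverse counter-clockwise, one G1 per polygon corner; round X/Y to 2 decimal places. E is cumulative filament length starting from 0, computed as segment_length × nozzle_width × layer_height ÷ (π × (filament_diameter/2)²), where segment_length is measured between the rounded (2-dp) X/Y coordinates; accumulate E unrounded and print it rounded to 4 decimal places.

G0 X-1.22 Y6.89 Z3.84
G1 X0.00 Y0.00 E0.7447
G1 X24.13 Y4.25 E3.3525
G1 X22.91 Y11.15 E4.0982
G1 X-1.22 Y6.89 E6.7062

At z = 3.84 mm: the 24.5×7 cube contributes its full rectangle; the 29×5.5 cube at (9.5, 13.5) contributes its full rectangle; Subtracting the remaining from the first: starting from the 24.5×7 cube, the 29×5.5 cube at (9.5, 13.5) misses the remaining region (no effect) — 1 connected region; (whole slice rotated 10° about Z — lengths, areas and connectivity unchanged). The outline is a single polygon with 4 vertices. Extrusion per mm of travel: 0.8 × 0.32 / (π × 0.875²) = 0.106432. Accumulating E over each segment gives final E = 6.7062.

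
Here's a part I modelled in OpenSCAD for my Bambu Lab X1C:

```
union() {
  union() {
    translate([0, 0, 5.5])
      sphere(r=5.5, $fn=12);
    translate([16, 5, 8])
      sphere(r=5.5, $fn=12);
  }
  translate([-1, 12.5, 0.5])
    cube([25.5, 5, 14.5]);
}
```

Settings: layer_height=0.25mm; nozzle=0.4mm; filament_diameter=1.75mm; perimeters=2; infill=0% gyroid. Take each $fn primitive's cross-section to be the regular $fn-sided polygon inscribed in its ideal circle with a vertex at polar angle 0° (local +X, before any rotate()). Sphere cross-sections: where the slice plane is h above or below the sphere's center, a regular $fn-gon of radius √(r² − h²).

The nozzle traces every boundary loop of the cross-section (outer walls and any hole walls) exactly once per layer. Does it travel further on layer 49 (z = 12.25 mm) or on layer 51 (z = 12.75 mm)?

Layer 49 (z = 12.25): the sphere is not intersected at this z (|z−center|=6.750 > r=5.5); the r=5.5 sphere at (16, 5) contributes a regular 12-gon of circumradius √(5.5²−4.25²) = 3.491 (perimeter = 2·12·3.491·sin(180°/12) = 21.69 mm); Merging all regions: only the r=5.5 sphere at (16, 5) is present, so the union is just that shape — boundary = 21.69 mm; the cube at (-1, 12.5) (footprint 25.5×5) is included at this height (perimeter 61.00 mm); Combining (union): the 2 present regions are separate (no shared area or edge), so areas and boundary lengths simply add and each stays a separate island — boundary = 82.69 mm. So its perimeter = 82.69 mm. Layer 51 (z = 12.75): the sphere does not reach this height (|z−center|=7.250 > r=5.5); the r=5.5 sphere at (16, 5) contributes a regular 12-gon of circumradius √(5.5²−4.75²) = 2.773 (perimeter = 2·12·2.773·sin(180°/12) = 17.22 mm); Merging all regions: only the r=5.5 sphere at (16, 5) is present, so the union is just that shape — boundary = 17.22 mm; the cube at (-1, 12.5) is present — its section is the full 25.5×5 rectangle (perimeter 61.00 mm); Taking the union: the 2 present regions are separate (no shared area or edge), so areas and boundary lengths simply add and each stays a separate island — boundary = 78.22 mm. So its perimeter = 78.22 mm. Layer 49 is larger (82.69 vs 78.22 mm).

layer 49 (z = 12.25 mm)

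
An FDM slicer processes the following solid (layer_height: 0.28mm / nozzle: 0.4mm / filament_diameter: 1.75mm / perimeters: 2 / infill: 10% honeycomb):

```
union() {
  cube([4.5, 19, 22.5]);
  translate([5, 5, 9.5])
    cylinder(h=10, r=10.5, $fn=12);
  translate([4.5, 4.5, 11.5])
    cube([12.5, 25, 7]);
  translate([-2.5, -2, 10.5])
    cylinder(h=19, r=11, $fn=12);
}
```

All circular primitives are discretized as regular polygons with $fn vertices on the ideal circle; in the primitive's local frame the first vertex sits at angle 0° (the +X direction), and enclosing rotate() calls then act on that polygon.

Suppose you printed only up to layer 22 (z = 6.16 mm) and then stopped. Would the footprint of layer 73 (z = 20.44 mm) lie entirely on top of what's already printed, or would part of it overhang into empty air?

Compare the two slices. At z = 6.16: the cube (footprint 4.5×19) is included at this height (area 85.50 mm²); the cylinder at (5, 5) is absent (z outside [9.5, 19.5]); the cube at (4.5, 4.5) does not reach this height (z outside [11.5, 18.5]); the cylinder at (-2.5, -2) is not intersected at this z (z outside [10.5, 29.5]); Merging all regions: only the 4.5×19 cube is present, so the union is just that shape — area = 85.50 mm². At z = 20.44: the 4.5×19 cube contributes its full rectangle (area 85.50 mm²); the cylinder at (5, 5) is not intersected at this z (z outside [9.5, 19.5]); the cube at (4.5, 4.5) does not reach this height (z outside [11.5, 18.5]); the r=11 cylinder at (-2.5, -2) gives a regular 12-gon of circumradius 11 (constant along its height) (area = (12/2)·11.000²·sin(360°/12) = 363.00 mm²); Merging all regions: the regions partially overlap — summed areas 448.50 mm² minus the doubly-counted overlap 33.95 mm² gives 414.55 mm² — area = 414.55 mm². Checking containment: at z = 20.44 the cross-section extends beyond the z = 6.16 cross-section by about 329.05 mm².

part overhangs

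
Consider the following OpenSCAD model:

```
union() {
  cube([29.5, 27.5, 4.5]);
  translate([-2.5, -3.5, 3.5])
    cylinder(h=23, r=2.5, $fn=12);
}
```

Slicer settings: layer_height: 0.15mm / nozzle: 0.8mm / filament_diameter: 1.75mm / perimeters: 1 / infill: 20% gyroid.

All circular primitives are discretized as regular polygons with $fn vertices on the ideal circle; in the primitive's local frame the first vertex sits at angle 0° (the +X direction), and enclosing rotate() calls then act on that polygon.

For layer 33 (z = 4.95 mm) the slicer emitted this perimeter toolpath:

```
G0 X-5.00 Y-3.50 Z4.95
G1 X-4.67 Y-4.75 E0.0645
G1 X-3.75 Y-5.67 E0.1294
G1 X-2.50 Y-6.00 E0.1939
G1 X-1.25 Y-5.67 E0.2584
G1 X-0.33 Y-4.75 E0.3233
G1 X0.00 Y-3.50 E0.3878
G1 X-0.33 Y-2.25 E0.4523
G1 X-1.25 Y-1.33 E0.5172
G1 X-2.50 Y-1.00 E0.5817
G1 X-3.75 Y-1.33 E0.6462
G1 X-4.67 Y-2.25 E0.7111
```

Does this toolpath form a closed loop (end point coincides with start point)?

Start point (G0): (-5.00, -3.50). End point (last G1): the path does not return to the start — open.

no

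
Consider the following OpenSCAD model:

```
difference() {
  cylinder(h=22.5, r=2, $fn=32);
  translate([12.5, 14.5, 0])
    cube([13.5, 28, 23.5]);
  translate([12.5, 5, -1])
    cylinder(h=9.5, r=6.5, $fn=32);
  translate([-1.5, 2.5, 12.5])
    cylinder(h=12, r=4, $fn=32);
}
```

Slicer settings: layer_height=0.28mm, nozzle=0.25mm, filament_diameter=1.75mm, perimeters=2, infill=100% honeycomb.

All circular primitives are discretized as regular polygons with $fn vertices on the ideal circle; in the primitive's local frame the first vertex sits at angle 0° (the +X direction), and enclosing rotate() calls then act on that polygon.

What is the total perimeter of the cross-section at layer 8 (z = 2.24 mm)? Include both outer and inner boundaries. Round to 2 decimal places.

At z = 2.24 mm: the r=2 cylinder contributes a regular 32-gon of circumradius 2 (perimeter = 2·32·2.000·sin(180°/32) = 12.55 mm); the cube at (12.5, 14.5) (footprint 13.5×28) is included at this height (perimeter 83.00 mm); the r=6.5 cylinder at (12.5, 5) contributes a regular 32-gon of circumradius 6.5 (perimeter = 2·32·6.500·sin(180°/32) = 40.78 mm); the cylinder at (-1.5, 2.5) is absent (z outside [12.5, 24.5]); After the difference (first − rest): starting from the r=2 cylinder, the 13.5×28 cube at (12.5, 14.5) misses the remaining region (no effect); the r=6.5 cylinder at (12.5, 5) misses the remaining region (no effect) — boundary = 12.55 mm. Overall, the cross-section is a single solid region. Total boundary length (outer) = 12.55 mm.

12.55 mm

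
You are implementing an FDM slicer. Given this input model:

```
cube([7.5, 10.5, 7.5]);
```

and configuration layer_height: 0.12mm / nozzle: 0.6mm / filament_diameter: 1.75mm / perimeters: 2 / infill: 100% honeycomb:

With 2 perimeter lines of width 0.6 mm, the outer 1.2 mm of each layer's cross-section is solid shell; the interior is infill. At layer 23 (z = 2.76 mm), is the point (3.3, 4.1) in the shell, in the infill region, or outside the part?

infill

At z = 2.76 mm: the cube is present — its section is the full 7.5×10.5 rectangle. Overall, the cross-section is a single solid region. The nearest boundary edge runs (0.00, 10.50)→(0.00, 0.00); distance from the point to it = 3.30 mm. The point is inside the cross-section and 3.30 mm from the nearest boundary — more than the 1.2 mm shell width (2 × 0.6), so it's in the infill interior.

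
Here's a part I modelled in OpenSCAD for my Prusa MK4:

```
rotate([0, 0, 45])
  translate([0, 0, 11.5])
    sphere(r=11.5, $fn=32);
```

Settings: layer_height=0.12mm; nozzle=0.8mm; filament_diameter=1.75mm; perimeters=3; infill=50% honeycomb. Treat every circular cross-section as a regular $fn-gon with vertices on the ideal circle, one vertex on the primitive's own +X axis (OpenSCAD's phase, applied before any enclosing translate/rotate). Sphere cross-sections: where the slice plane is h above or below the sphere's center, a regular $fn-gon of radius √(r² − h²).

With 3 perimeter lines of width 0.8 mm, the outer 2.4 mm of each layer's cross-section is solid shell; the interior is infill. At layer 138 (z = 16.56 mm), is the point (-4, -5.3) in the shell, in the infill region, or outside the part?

infill

At z = 16.56 mm: the sphere: section is a regular 32-gon, circumradius = √(r²−h²) = √(11.5²−5.06²) = 10.327; (whole slice rotated 45° about Z — lengths, areas and connectivity unchanged). Overall, the cross-section is a single solid region. Undo the 45° rotation: the query point maps to (-6.576, -0.919) in the un-rotated model frame. The nearest boundary edge runs (-10.33, 0.00)→(-10.13, -2.01); distance from the point to it = 3.64 mm. The point is inside the cross-section and 3.64 mm from the nearest boundary — more than the 2.4 mm shell width (3 × 0.8), so it's in the infill interior.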